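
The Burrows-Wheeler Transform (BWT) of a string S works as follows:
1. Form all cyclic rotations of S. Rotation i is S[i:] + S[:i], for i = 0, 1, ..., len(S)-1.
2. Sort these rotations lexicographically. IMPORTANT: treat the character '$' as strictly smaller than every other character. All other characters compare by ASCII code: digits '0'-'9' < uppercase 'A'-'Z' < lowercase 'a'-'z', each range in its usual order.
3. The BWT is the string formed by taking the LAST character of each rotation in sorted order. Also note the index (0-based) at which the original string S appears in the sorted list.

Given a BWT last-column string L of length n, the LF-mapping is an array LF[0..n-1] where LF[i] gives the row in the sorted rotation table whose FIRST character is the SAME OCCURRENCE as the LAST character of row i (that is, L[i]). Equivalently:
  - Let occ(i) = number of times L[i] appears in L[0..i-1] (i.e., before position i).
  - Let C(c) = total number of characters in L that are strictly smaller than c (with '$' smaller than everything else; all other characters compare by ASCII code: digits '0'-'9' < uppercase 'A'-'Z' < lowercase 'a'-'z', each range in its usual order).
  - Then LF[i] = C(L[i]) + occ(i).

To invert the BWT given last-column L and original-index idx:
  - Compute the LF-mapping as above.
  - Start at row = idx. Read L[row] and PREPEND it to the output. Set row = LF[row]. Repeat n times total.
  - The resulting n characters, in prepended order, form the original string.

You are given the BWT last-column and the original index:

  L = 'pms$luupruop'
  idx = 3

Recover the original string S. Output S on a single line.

Answer: oupuuprsmlp$

Derivation:
LF mapping: 4 2 8 0 1 9 10 5 7 11 3 6
Walk LF starting at row 3, prepending L[row]:
  step 1: row=3, L[3]='$', prepend. Next row=LF[3]=0
  step 2: row=0, L[0]='p', prepend. Next row=LF[0]=4
  step 3: row=4, L[4]='l', prepend. Next row=LF[4]=1
  step 4: row=1, L[1]='m', prepend. Next row=LF[1]=2
  step 5: row=2, L[2]='s', prepend. Next row=LF[2]=8
  step 6: row=8, L[8]='r', prepend. Next row=LF[8]=7
  step 7: row=7, L[7]='p', prepend. Next row=LF[7]=5
  step 8: row=5, L[5]='u', prepend. Next row=LF[5]=9
  step 9: row=9, L[9]='u', prepend. Next row=LF[9]=11
  step 10: row=11, L[11]='p', prepend. Next row=LF[11]=6
  step 11: row=6, L[6]='u', prepend. Next row=LF[6]=10
  step 12: row=10, L[10]='o', prepend. Next row=LF[10]=3
Reversed output: oupuuprsmlp$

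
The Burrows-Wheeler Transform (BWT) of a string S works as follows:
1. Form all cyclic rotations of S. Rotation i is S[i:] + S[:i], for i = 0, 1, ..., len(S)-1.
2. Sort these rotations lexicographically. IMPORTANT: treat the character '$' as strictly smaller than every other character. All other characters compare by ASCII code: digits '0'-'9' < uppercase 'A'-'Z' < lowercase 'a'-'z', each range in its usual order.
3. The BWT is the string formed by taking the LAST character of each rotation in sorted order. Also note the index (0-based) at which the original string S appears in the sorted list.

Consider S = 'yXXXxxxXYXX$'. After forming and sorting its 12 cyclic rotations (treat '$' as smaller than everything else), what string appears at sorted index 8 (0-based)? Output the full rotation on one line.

All 12 rotations (rotation i = S[i:]+S[:i]):
  rot[0] = yXXXxxxXYXX$
  rot[1] = XXXxxxXYXX$y
  rot[2] = XXxxxXYXX$yX
  rot[3] = XxxxXYXX$yXX
  rot[4] = xxxXYXX$yXXX
  rot[5] = xxXYXX$yXXXx
  rot[6] = xXYXX$yXXXxx
  rot[7] = XYXX$yXXXxxx
  rot[8] = YXX$yXXXxxxX
  rot[9] = XX$yXXXxxxXY
  rot[10] = X$yXXXxxxXYX
  rot[11] = $yXXXxxxXYXX
Sorted (with $ < everything):
  sorted[0] = $yXXXxxxXYXX
  sorted[1] = X$yXXXxxxXYX
  sorted[2] = XX$yXXXxxxXY
  sorted[3] = XXXxxxXYXX$y
  sorted[4] = XXxxxXYXX$yX
  sorted[5] = XYXX$yXXXxxx
  sorted[6] = XxxxXYXX$yXX
  sorted[7] = YXX$yXXXxxxX
  sorted[8] = xXYXX$yXXXxx
  sorted[9] = xxXYXX$yXXXx
  sorted[10] = xxxXYXX$yXXX
  sorted[11] = yXXXxxxXYXX$
sorted[8] = xXYXX$yXXXxx

Answer: xXYXX$yXXXxx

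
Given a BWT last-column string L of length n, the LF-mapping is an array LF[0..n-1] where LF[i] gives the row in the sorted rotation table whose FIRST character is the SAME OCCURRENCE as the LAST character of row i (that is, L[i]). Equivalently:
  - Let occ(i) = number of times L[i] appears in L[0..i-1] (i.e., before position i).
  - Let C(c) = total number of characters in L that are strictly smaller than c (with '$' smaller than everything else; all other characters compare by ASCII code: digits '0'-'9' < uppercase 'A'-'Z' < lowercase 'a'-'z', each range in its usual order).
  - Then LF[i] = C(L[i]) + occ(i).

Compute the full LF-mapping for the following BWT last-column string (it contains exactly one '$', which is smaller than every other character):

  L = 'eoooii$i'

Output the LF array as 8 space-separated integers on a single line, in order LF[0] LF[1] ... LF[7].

Char counts: '$':1, 'e':1, 'i':3, 'o':3
C (first-col start): C('$')=0, C('e')=1, C('i')=2, C('o')=5
L[0]='e': occ=0, LF[0]=C('e')+0=1+0=1
L[1]='o': occ=0, LF[1]=C('o')+0=5+0=5
L[2]='o': occ=1, LF[2]=C('o')+1=5+1=6
L[3]='o': occ=2, LF[3]=C('o')+2=5+2=7
L[4]='i': occ=0, LF[4]=C('i')+0=2+0=2
L[5]='i': occ=1, LF[5]=C('i')+1=2+1=3
L[6]='$': occ=0, LF[6]=C('$')+0=0+0=0
L[7]='i': occ=2, LF[7]=C('i')+2=2+2=4

Answer: 1 5 6 7 2 3 0 4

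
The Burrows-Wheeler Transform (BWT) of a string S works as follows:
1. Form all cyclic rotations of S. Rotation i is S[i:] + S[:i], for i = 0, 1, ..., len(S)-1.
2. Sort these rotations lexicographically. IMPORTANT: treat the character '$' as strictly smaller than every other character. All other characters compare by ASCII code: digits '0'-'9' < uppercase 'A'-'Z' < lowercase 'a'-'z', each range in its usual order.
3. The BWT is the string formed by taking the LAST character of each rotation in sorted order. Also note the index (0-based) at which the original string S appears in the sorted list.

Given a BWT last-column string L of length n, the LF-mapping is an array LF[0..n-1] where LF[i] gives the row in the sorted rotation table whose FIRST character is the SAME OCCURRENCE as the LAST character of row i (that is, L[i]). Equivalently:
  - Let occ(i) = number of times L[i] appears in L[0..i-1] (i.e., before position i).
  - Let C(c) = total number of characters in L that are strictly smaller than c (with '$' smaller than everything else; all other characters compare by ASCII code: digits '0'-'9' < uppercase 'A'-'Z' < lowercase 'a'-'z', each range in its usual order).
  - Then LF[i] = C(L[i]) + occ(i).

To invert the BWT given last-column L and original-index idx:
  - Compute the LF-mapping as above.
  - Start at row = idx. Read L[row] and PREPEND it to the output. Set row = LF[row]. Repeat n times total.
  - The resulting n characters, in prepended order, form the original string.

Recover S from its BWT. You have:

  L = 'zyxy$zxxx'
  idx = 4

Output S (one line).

Answer: xzyxxyxz$

Derivation:
LF mapping: 7 5 1 6 0 8 2 3 4
Walk LF starting at row 4, prepending L[row]:
  step 1: row=4, L[4]='$', prepend. Next row=LF[4]=0
  step 2: row=0, L[0]='z', prepend. Next row=LF[0]=7
  step 3: row=7, L[7]='x', prepend. Next row=LF[7]=3
  step 4: row=3, L[3]='y', prepend. Next row=LF[3]=6
  step 5: row=6, L[6]='x', prepend. Next row=LF[6]=2
  step 6: row=2, L[2]='x', prepend. Next row=LF[2]=1
  step 7: row=1, L[1]='y', prepend. Next row=LF[1]=5
  step 8: row=5, L[5]='z', prepend. Next row=LF[5]=8
  step 9: row=8, L[8]='x', prepend. Next row=LF[8]=4
Reversed output: xzyxxyxz$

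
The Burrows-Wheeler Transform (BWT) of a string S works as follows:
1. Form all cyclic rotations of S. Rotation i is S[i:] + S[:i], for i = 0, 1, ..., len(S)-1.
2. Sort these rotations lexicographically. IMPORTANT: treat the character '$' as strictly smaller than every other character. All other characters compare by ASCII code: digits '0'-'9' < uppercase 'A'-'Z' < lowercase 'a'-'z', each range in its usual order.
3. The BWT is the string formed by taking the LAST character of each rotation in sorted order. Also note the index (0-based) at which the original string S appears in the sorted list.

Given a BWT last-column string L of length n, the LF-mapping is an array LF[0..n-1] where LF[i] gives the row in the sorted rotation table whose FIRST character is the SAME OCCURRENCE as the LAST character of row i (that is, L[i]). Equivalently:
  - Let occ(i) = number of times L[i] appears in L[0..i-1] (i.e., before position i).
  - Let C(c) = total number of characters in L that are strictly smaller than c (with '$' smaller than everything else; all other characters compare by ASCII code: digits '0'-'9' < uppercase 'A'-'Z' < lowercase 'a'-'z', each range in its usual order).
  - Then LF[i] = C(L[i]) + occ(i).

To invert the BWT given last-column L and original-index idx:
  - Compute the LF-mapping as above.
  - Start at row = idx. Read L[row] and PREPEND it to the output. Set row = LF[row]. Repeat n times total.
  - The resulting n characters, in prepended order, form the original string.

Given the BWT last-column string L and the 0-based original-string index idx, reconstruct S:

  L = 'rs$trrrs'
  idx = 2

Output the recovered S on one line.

LF mapping: 1 5 0 7 2 3 4 6
Walk LF starting at row 2, prepending L[row]:
  step 1: row=2, L[2]='$', prepend. Next row=LF[2]=0
  step 2: row=0, L[0]='r', prepend. Next row=LF[0]=1
  step 3: row=1, L[1]='s', prepend. Next row=LF[1]=5
  step 4: row=5, L[5]='r', prepend. Next row=LF[5]=3
  step 5: row=3, L[3]='t', prepend. Next row=LF[3]=7
  step 6: row=7, L[7]='s', prepend. Next row=LF[7]=6
  step 7: row=6, L[6]='r', prepend. Next row=LF[6]=4
  step 8: row=4, L[4]='r', prepend. Next row=LF[4]=2
Reversed output: rrstrsr$

Answer: rrstrsr$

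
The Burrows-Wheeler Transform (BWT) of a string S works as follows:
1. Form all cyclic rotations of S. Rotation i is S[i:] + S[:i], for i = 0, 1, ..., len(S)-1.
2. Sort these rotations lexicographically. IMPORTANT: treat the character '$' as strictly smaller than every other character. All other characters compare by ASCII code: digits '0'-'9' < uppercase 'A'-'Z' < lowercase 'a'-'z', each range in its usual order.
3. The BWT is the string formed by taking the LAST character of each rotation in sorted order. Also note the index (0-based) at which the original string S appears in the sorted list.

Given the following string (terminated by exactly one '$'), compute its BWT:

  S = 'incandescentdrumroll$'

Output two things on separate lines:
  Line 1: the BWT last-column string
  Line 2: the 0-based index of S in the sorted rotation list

All 21 rotations (rotation i = S[i:]+S[:i]):
  rot[0] = incandescentdrumroll$
  rot[1] = ncandescentdrumroll$i
  rot[2] = candescentdrumroll$in
  rot[3] = andescentdrumroll$inc
  rot[4] = ndescentdrumroll$inca
  rot[5] = descentdrumroll$incan
  rot[6] = escentdrumroll$incand
  rot[7] = scentdrumroll$incande
  rot[8] = centdrumroll$incandes
  rot[9] = entdrumroll$incandesc
  rot[10] = ntdrumroll$incandesce
  rot[11] = tdrumroll$incandescen
  rot[12] = drumroll$incandescent
  rot[13] = rumroll$incandescentd
  rot[14] = umroll$incandescentdr
  rot[15] = mroll$incandescentdru
  rot[16] = roll$incandescentdrum
  rot[17] = oll$incandescentdrumr
  rot[18] = ll$incandescentdrumro
  rot[19] = l$incandescentdrumrol
  rot[20] = $incandescentdrumroll
Sorted (with $ < everything):
  sorted[0] = $incandescentdrumroll  (last char: 'l')
  sorted[1] = andescentdrumroll$inc  (last char: 'c')
  sorted[2] = candescentdrumroll$in  (last char: 'n')
  sorted[3] = centdrumroll$incandes  (last char: 's')
  sorted[4] = descentdrumroll$incan  (last char: 'n')
  sorted[5] = drumroll$incandescent  (last char: 't')
  sorted[6] = entdrumroll$incandesc  (last char: 'c')
  sorted[7] = escentdrumroll$incand  (last char: 'd')
  sorted[8] = incandescentdrumroll$  (last char: '$')
  sorted[9] = l$incandescentdrumrol  (last char: 'l')
  sorted[10] = ll$incandescentdrumro  (last char: 'o')
  sorted[11] = mroll$incandescentdru  (last char: 'u')
  sorted[12] = ncandescentdrumroll$i  (last char: 'i')
  sorted[13] = ndescentdrumroll$inca  (last char: 'a')
  sorted[14] = ntdrumroll$incandesce  (last char: 'e')
  sorted[15] = oll$incandescentdrumr  (last char: 'r')
  sorted[16] = roll$incandescentdrum  (last char: 'm')
  sorted[17] = rumroll$incandescentd  (last char: 'd')
  sorted[18] = scentdrumroll$incande  (last char: 'e')
  sorted[19] = tdrumroll$incandescen  (last char: 'n')
  sorted[20] = umroll$incandescentdr  (last char: 'r')
Last column: lcnsntcd$louiaermdenr
Original string S is at sorted index 8

Answer: lcnsntcd$louiaermdenr
8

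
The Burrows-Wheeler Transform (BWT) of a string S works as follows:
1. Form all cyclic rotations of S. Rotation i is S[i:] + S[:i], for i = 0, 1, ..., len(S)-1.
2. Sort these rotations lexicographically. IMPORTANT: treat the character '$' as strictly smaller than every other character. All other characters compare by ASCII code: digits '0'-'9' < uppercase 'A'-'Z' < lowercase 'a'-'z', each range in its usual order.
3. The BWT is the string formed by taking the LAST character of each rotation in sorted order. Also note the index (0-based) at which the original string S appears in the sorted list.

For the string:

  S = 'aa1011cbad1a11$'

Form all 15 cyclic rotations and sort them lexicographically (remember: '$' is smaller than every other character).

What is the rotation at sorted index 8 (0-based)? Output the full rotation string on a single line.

All 15 rotations (rotation i = S[i:]+S[:i]):
  rot[0] = aa1011cbad1a11$
  rot[1] = a1011cbad1a11$a
  rot[2] = 1011cbad1a11$aa
  rot[3] = 011cbad1a11$aa1
  rot[4] = 11cbad1a11$aa10
  rot[5] = 1cbad1a11$aa101
  rot[6] = cbad1a11$aa1011
  rot[7] = bad1a11$aa1011c
  rot[8] = ad1a11$aa1011cb
  rot[9] = d1a11$aa1011cba
  rot[10] = 1a11$aa1011cbad
  rot[11] = a11$aa1011cbad1
  rot[12] = 11$aa1011cbad1a
  rot[13] = 1$aa1011cbad1a1
  rot[14] = $aa1011cbad1a11
Sorted (with $ < everything):
  sorted[0] = $aa1011cbad1a11
  sorted[1] = 011cbad1a11$aa1
  sorted[2] = 1$aa1011cbad1a1
  sorted[3] = 1011cbad1a11$aa
  sorted[4] = 11$aa1011cbad1a
  sorted[5] = 11cbad1a11$aa10
  sorted[6] = 1a11$aa1011cbad
  sorted[7] = 1cbad1a11$aa101
  sorted[8] = a1011cbad1a11$a
  sorted[9] = a11$aa1011cbad1
  sorted[10] = aa1011cbad1a11$
  sorted[11] = ad1a11$aa1011cb
  sorted[12] = bad1a11$aa1011c
  sorted[13] = cbad1a11$aa1011
  sorted[14] = d1a11$aa1011cba
sorted[8] = a1011cbad1a11$a

Answer: a1011cbad1a11$a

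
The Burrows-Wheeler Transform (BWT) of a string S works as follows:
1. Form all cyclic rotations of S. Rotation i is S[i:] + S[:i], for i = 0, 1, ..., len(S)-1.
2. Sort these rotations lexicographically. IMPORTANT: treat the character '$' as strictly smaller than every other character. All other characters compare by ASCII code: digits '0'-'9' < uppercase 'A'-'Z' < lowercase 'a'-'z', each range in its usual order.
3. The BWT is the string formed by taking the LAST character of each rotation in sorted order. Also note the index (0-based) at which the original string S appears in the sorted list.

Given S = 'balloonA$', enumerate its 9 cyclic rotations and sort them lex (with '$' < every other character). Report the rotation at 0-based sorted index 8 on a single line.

Answer: oonA$ball

Derivation:
All 9 rotations (rotation i = S[i:]+S[:i]):
  rot[0] = balloonA$
  rot[1] = alloonA$b
  rot[2] = lloonA$ba
  rot[3] = loonA$bal
  rot[4] = oonA$ball
  rot[5] = onA$ballo
  rot[6] = nA$balloo
  rot[7] = A$balloon
  rot[8] = $balloonA
Sorted (with $ < everything):
  sorted[0] = $balloonA
  sorted[1] = A$balloon
  sorted[2] = alloonA$b
  sorted[3] = balloonA$
  sorted[4] = lloonA$ba
  sorted[5] = loonA$bal
  sorted[6] = nA$balloo
  sorted[7] = onA$ballo
  sorted[8] = oonA$ball
sorted[8] = oonA$ball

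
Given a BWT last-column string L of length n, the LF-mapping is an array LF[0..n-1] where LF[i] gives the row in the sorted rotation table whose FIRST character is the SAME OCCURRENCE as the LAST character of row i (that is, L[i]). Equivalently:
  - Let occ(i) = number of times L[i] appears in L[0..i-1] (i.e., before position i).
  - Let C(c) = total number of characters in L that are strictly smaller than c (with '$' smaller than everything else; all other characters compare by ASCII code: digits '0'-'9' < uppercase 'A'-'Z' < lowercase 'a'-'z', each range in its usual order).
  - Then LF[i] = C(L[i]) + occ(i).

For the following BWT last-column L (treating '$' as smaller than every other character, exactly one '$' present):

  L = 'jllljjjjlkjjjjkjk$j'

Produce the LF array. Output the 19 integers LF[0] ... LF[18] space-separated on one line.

Answer: 1 15 16 17 2 3 4 5 18 12 6 7 8 9 13 10 14 0 11

Derivation:
Char counts: '$':1, 'j':11, 'k':3, 'l':4
C (first-col start): C('$')=0, C('j')=1, C('k')=12, C('l')=15
L[0]='j': occ=0, LF[0]=C('j')+0=1+0=1
L[1]='l': occ=0, LF[1]=C('l')+0=15+0=15
L[2]='l': occ=1, LF[2]=C('l')+1=15+1=16
L[3]='l': occ=2, LF[3]=C('l')+2=15+2=17
L[4]='j': occ=1, LF[4]=C('j')+1=1+1=2
L[5]='j': occ=2, LF[5]=C('j')+2=1+2=3
L[6]='j': occ=3, LF[6]=C('j')+3=1+3=4
L[7]='j': occ=4, LF[7]=C('j')+4=1+4=5
L[8]='l': occ=3, LF[8]=C('l')+3=15+3=18
L[9]='k': occ=0, LF[9]=C('k')+0=12+0=12
L[10]='j': occ=5, LF[10]=C('j')+5=1+5=6
L[11]='j': occ=6, LF[11]=C('j')+6=1+6=7
L[12]='j': occ=7, LF[12]=C('j')+7=1+7=8
L[13]='j': occ=8, LF[13]=C('j')+8=1+8=9
L[14]='k': occ=1, LF[14]=C('k')+1=12+1=13
L[15]='j': occ=9, LF[15]=C('j')+9=1+9=10
L[16]='k': occ=2, LF[16]=C('k')+2=12+2=14
L[17]='$': occ=0, LF[17]=C('$')+0=0+0=0
L[18]='j': occ=10, LF[18]=C('j')+10=1+10=11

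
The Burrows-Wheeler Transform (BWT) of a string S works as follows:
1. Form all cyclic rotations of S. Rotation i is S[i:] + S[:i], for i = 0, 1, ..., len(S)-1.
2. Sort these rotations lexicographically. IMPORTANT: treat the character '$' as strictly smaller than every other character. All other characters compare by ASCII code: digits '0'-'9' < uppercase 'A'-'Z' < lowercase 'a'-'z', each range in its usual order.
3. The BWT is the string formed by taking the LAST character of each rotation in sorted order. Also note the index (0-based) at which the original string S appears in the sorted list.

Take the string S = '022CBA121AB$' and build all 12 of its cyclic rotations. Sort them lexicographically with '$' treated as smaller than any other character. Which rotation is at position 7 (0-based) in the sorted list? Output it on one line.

Answer: A121AB$022CB

Derivation:
All 12 rotations (rotation i = S[i:]+S[:i]):
  rot[0] = 022CBA121AB$
  rot[1] = 22CBA121AB$0
  rot[2] = 2CBA121AB$02
  rot[3] = CBA121AB$022
  rot[4] = BA121AB$022C
  rot[5] = A121AB$022CB
  rot[6] = 121AB$022CBA
  rot[7] = 21AB$022CBA1
  rot[8] = 1AB$022CBA12
  rot[9] = AB$022CBA121
  rot[10] = B$022CBA121A
  rot[11] = $022CBA121AB
Sorted (with $ < everything):
  sorted[0] = $022CBA121AB
  sorted[1] = 022CBA121AB$
  sorted[2] = 121AB$022CBA
  sorted[3] = 1AB$022CBA12
  sorted[4] = 21AB$022CBA1
  sorted[5] = 22CBA121AB$0
  sorted[6] = 2CBA121AB$02
  sorted[7] = A121AB$022CB
  sorted[8] = AB$022CBA121
  sorted[9] = B$022CBA121A
  sorted[10] = BA121AB$022C
  sorted[11] = CBA121AB$022
sorted[7] = A121AB$022CB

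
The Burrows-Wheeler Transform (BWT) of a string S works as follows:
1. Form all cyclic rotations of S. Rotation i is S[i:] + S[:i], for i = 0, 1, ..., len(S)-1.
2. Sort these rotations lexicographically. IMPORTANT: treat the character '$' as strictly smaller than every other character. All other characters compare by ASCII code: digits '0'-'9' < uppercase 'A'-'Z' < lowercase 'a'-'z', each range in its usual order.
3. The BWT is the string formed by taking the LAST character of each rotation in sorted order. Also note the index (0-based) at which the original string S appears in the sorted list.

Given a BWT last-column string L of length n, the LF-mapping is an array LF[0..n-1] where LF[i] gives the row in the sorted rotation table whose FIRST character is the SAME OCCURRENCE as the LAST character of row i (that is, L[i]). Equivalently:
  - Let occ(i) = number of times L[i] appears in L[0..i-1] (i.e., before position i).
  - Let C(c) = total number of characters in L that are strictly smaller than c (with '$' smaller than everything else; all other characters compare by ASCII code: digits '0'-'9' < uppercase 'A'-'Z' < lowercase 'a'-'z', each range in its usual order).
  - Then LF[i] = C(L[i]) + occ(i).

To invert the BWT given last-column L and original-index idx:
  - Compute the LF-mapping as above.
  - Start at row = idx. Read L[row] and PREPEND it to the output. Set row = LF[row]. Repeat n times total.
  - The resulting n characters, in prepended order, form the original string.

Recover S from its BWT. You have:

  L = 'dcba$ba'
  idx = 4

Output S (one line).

LF mapping: 6 5 3 1 0 4 2
Walk LF starting at row 4, prepending L[row]:
  step 1: row=4, L[4]='$', prepend. Next row=LF[4]=0
  step 2: row=0, L[0]='d', prepend. Next row=LF[0]=6
  step 3: row=6, L[6]='a', prepend. Next row=LF[6]=2
  step 4: row=2, L[2]='b', prepend. Next row=LF[2]=3
  step 5: row=3, L[3]='a', prepend. Next row=LF[3]=1
  step 6: row=1, L[1]='c', prepend. Next row=LF[1]=5
  step 7: row=5, L[5]='b', prepend. Next row=LF[5]=4
Reversed output: bcabad$

Answer: bcabad$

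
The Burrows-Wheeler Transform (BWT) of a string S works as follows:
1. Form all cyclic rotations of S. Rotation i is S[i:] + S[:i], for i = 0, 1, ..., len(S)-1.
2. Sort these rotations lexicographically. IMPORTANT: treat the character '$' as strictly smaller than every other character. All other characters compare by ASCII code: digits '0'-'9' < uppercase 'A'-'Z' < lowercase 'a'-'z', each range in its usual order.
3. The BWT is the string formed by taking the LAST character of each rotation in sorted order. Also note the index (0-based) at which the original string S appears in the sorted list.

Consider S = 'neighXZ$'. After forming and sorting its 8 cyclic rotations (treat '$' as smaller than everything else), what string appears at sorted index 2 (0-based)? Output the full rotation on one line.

Answer: Z$neighX

Derivation:
All 8 rotations (rotation i = S[i:]+S[:i]):
  rot[0] = neighXZ$
  rot[1] = eighXZ$n
  rot[2] = ighXZ$ne
  rot[3] = ghXZ$nei
  rot[4] = hXZ$neig
  rot[5] = XZ$neigh
  rot[6] = Z$neighX
  rot[7] = $neighXZ
Sorted (with $ < everything):
  sorted[0] = $neighXZ
  sorted[1] = XZ$neigh
  sorted[2] = Z$neighX
  sorted[3] = eighXZ$n
  sorted[4] = ghXZ$nei
  sorted[5] = hXZ$neig
  sorted[6] = ighXZ$ne
  sorted[7] = neighXZ$
sorted[2] = Z$neighX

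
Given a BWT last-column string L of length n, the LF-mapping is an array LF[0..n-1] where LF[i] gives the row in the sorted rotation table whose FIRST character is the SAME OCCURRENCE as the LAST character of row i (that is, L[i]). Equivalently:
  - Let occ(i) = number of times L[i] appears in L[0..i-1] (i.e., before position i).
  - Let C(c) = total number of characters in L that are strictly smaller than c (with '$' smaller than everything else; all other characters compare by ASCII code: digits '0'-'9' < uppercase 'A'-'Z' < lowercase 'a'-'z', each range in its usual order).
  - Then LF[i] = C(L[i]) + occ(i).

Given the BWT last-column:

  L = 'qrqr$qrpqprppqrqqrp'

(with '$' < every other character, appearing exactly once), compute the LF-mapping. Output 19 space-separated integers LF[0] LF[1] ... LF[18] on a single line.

Answer: 6 13 7 14 0 8 15 1 9 2 16 3 4 10 17 11 12 18 5

Derivation:
Char counts: '$':1, 'p':5, 'q':7, 'r':6
C (first-col start): C('$')=0, C('p')=1, C('q')=6, C('r')=13
L[0]='q': occ=0, LF[0]=C('q')+0=6+0=6
L[1]='r': occ=0, LF[1]=C('r')+0=13+0=13
L[2]='q': occ=1, LF[2]=C('q')+1=6+1=7
L[3]='r': occ=1, LF[3]=C('r')+1=13+1=14
L[4]='$': occ=0, LF[4]=C('$')+0=0+0=0
L[5]='q': occ=2, LF[5]=C('q')+2=6+2=8
L[6]='r': occ=2, LF[6]=C('r')+2=13+2=15
L[7]='p': occ=0, LF[7]=C('p')+0=1+0=1
L[8]='q': occ=3, LF[8]=C('q')+3=6+3=9
L[9]='p': occ=1, LF[9]=C('p')+1=1+1=2
L[10]='r': occ=3, LF[10]=C('r')+3=13+3=16
L[11]='p': occ=2, LF[11]=C('p')+2=1+2=3
L[12]='p': occ=3, LF[12]=C('p')+3=1+3=4
L[13]='q': occ=4, LF[13]=C('q')+4=6+4=10
L[14]='r': occ=4, LF[14]=C('r')+4=13+4=17
L[15]='q': occ=5, LF[15]=C('q')+5=6+5=11
L[16]='q': occ=6, LF[16]=C('q')+6=6+6=12
L[17]='r': occ=5, LF[17]=C('r')+5=13+5=18
L[18]='p': occ=4, LF[18]=C('p')+4=1+4=5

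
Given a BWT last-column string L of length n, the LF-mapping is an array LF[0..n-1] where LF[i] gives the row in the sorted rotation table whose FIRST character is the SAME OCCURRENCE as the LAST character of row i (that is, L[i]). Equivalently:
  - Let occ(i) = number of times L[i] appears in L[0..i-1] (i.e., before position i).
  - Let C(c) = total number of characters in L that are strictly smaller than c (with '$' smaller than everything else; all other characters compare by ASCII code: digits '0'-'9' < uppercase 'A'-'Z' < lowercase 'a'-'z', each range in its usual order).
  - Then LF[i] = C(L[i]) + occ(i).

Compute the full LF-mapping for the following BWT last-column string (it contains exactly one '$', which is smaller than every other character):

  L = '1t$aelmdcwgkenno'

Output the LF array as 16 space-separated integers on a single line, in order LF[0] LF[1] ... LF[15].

Char counts: '$':1, '1':1, 'a':1, 'c':1, 'd':1, 'e':2, 'g':1, 'k':1, 'l':1, 'm':1, 'n':2, 'o':1, 't':1, 'w':1
C (first-col start): C('$')=0, C('1')=1, C('a')=2, C('c')=3, C('d')=4, C('e')=5, C('g')=7, C('k')=8, C('l')=9, C('m')=10, C('n')=11, C('o')=13, C('t')=14, C('w')=15
L[0]='1': occ=0, LF[0]=C('1')+0=1+0=1
L[1]='t': occ=0, LF[1]=C('t')+0=14+0=14
L[2]='$': occ=0, LF[2]=C('$')+0=0+0=0
L[3]='a': occ=0, LF[3]=C('a')+0=2+0=2
L[4]='e': occ=0, LF[4]=C('e')+0=5+0=5
L[5]='l': occ=0, LF[5]=C('l')+0=9+0=9
L[6]='m': occ=0, LF[6]=C('m')+0=10+0=10
L[7]='d': occ=0, LF[7]=C('d')+0=4+0=4
L[8]='c': occ=0, LF[8]=C('c')+0=3+0=3
L[9]='w': occ=0, LF[9]=C('w')+0=15+0=15
L[10]='g': occ=0, LF[10]=C('g')+0=7+0=7
L[11]='k': occ=0, LF[11]=C('k')+0=8+0=8
L[12]='e': occ=1, LF[12]=C('e')+1=5+1=6
L[13]='n': occ=0, LF[13]=C('n')+0=11+0=11
L[14]='n': occ=1, LF[14]=C('n')+1=11+1=12
L[15]='o': occ=0, LF[15]=C('o')+0=13+0=13

Answer: 1 14 0 2 5 9 10 4 3 15 7 8 6 11 12 13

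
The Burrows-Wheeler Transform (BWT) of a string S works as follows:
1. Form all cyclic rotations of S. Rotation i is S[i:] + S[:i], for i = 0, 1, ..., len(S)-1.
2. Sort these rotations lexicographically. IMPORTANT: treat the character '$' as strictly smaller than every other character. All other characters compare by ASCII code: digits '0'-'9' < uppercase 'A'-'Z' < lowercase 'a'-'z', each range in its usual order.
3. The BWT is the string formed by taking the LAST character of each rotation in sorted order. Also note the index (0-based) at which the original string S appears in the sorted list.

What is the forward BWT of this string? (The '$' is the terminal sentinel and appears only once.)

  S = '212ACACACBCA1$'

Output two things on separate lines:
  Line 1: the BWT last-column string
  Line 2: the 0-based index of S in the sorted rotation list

Answer: 1A2$1C2CCCBAAA
3

Derivation:
All 14 rotations (rotation i = S[i:]+S[:i]):
  rot[0] = 212ACACACBCA1$
  rot[1] = 12ACACACBCA1$2
  rot[2] = 2ACACACBCA1$21
  rot[3] = ACACACBCA1$212
  rot[4] = CACACBCA1$212A
  rot[5] = ACACBCA1$212AC
  rot[6] = CACBCA1$212ACA
  rot[7] = ACBCA1$212ACAC
  rot[8] = CBCA1$212ACACA
  rot[9] = BCA1$212ACACAC
  rot[10] = CA1$212ACACACB
  rot[11] = A1$212ACACACBC
  rot[12] = 1$212ACACACBCA
  rot[13] = $212ACACACBCA1
Sorted (with $ < everything):
  sorted[0] = $212ACACACBCA1  (last char: '1')
  sorted[1] = 1$212ACACACBCA  (last char: 'A')
  sorted[2] = 12ACACACBCA1$2  (last char: '2')
  sorted[3] = 212ACACACBCA1$  (last char: '$')
  sorted[4] = 2ACACACBCA1$21  (last char: '1')
  sorted[5] = A1$212ACACACBC  (last char: 'C')
  sorted[6] = ACACACBCA1$212  (last char: '2')
  sorted[7] = ACACBCA1$212AC  (last char: 'C')
  sorted[8] = ACBCA1$212ACAC  (last char: 'C')
  sorted[9] = BCA1$212ACACAC  (last char: 'C')
  sorted[10] = CA1$212ACACACB  (last char: 'B')
  sorted[11] = CACACBCA1$212A  (last char: 'A')
  sorted[12] = CACBCA1$212ACA  (last char: 'A')
  sorted[13] = CBCA1$212ACACA  (last char: 'A')
Last column: 1A2$1C2CCCBAAA
Original string S is at sorted index 3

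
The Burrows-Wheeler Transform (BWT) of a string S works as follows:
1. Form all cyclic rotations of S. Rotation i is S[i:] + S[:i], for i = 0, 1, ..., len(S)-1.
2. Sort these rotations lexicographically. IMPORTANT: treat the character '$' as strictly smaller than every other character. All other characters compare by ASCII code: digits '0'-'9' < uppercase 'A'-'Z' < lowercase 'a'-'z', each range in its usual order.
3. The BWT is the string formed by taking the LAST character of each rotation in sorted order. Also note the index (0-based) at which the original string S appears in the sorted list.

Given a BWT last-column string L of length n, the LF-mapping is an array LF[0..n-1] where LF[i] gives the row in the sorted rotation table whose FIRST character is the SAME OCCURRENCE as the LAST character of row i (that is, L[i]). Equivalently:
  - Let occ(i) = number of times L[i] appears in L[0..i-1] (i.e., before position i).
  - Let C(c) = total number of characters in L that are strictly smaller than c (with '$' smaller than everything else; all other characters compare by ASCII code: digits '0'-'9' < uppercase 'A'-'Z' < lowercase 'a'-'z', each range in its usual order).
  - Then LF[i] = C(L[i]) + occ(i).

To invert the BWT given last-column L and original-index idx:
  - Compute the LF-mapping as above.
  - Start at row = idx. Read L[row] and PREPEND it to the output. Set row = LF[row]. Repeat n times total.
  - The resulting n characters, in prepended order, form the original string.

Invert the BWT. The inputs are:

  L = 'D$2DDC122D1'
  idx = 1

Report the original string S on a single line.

Answer: 1C2D21DD2D$

Derivation:
LF mapping: 7 0 3 8 9 6 1 4 5 10 2
Walk LF starting at row 1, prepending L[row]:
  step 1: row=1, L[1]='$', prepend. Next row=LF[1]=0
  step 2: row=0, L[0]='D', prepend. Next row=LF[0]=7
  step 3: row=7, L[7]='2', prepend. Next row=LF[7]=4
  step 4: row=4, L[4]='D', prepend. Next row=LF[4]=9
  step 5: row=9, L[9]='D', prepend. Next row=LF[9]=10
  step 6: row=10, L[10]='1', prepend. Next row=LF[10]=2
  step 7: row=2, L[2]='2', prepend. Next row=LF[2]=3
  step 8: row=3, L[3]='D', prepend. Next row=LF[3]=8
  step 9: row=8, L[8]='2', prepend. Next row=LF[8]=5
  step 10: row=5, L[5]='C', prepend. Next row=LF[5]=6
  step 11: row=6, L[6]='1', prepend. Next row=LF[6]=1
Reversed output: 1C2D21DD2D$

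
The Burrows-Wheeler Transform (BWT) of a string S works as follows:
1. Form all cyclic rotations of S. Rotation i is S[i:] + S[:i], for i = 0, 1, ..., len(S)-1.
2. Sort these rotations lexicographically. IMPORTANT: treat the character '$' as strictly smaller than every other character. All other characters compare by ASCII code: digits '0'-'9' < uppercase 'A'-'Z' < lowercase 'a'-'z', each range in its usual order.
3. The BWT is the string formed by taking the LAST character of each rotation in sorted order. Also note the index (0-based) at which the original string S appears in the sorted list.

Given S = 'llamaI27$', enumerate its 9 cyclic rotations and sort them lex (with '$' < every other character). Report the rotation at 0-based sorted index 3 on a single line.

Answer: I27$llama

Derivation:
All 9 rotations (rotation i = S[i:]+S[:i]):
  rot[0] = llamaI27$
  rot[1] = lamaI27$l
  rot[2] = amaI27$ll
  rot[3] = maI27$lla
  rot[4] = aI27$llam
  rot[5] = I27$llama
  rot[6] = 27$llamaI
  rot[7] = 7$llamaI2
  rot[8] = $llamaI27
Sorted (with $ < everything):
  sorted[0] = $llamaI27
  sorted[1] = 27$llamaI
  sorted[2] = 7$llamaI2
  sorted[3] = I27$llama
  sorted[4] = aI27$llam
  sorted[5] = amaI27$ll
  sorted[6] = lamaI27$l
  sorted[7] = llamaI27$
  sorted[8] = maI27$lla
sorted[3] = I27$llama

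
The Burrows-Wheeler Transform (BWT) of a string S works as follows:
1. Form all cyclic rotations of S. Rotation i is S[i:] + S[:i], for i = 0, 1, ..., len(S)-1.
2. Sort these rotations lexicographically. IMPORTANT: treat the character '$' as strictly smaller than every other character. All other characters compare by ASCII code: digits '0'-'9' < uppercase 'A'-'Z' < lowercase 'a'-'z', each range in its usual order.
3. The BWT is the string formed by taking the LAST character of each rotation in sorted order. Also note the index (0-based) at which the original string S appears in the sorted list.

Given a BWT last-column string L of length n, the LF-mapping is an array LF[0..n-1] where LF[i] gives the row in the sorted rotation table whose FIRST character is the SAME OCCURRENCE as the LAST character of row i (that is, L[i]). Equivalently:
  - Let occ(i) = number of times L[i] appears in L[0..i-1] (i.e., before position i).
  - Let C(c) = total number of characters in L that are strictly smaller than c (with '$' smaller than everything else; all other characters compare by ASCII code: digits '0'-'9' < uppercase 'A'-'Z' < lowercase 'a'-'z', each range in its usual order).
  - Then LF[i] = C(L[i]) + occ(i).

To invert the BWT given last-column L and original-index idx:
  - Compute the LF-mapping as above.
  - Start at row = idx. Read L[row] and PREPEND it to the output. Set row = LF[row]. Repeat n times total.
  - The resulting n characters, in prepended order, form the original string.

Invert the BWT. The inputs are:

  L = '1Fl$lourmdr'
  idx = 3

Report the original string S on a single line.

Answer: drumrollF1$

Derivation:
LF mapping: 1 2 4 0 5 7 10 8 6 3 9
Walk LF starting at row 3, prepending L[row]:
  step 1: row=3, L[3]='$', prepend. Next row=LF[3]=0
  step 2: row=0, L[0]='1', prepend. Next row=LF[0]=1
  step 3: row=1, L[1]='F', prepend. Next row=LF[1]=2
  step 4: row=2, L[2]='l', prepend. Next row=LF[2]=4
  step 5: row=4, L[4]='l', prepend. Next row=LF[4]=5
  step 6: row=5, L[5]='o', prepend. Next row=LF[5]=7
  step 7: row=7, L[7]='r', prepend. Next row=LF[7]=8
  step 8: row=8, L[8]='m', prepend. Next row=LF[8]=6
  step 9: row=6, L[6]='u', prepend. Next row=LF[6]=10
  step 10: row=10, L[10]='r', prepend. Next row=LF[10]=9
  step 11: row=9, L[9]='d', prepend. Next row=LF[9]=3
Reversed output: drumrollF1$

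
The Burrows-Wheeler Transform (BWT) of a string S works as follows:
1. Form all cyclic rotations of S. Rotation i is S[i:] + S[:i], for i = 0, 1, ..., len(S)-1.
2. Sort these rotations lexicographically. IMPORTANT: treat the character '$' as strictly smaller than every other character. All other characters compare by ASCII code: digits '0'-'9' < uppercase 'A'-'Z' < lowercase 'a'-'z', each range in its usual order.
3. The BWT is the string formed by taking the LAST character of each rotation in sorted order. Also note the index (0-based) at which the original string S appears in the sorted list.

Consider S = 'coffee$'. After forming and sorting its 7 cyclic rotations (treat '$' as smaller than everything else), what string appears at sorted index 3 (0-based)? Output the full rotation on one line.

Answer: ee$coff

Derivation:
All 7 rotations (rotation i = S[i:]+S[:i]):
  rot[0] = coffee$
  rot[1] = offee$c
  rot[2] = ffee$co
  rot[3] = fee$cof
  rot[4] = ee$coff
  rot[5] = e$coffe
  rot[6] = $coffee
Sorted (with $ < everything):
  sorted[0] = $coffee
  sorted[1] = coffee$
  sorted[2] = e$coffe
  sorted[3] = ee$coff
  sorted[4] = fee$cof
  sorted[5] = ffee$co
  sorted[6] = offee$c
sorted[3] = ee$coff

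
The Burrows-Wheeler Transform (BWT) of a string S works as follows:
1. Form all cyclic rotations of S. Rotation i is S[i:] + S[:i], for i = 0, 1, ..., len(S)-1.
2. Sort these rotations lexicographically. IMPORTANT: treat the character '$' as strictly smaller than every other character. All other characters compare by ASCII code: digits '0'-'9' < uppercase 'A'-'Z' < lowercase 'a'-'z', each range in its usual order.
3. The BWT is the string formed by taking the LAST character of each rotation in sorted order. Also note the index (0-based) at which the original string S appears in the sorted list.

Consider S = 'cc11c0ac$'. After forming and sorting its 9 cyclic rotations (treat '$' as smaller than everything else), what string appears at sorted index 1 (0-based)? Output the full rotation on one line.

All 9 rotations (rotation i = S[i:]+S[:i]):
  rot[0] = cc11c0ac$
  rot[1] = c11c0ac$c
  rot[2] = 11c0ac$cc
  rot[3] = 1c0ac$cc1
  rot[4] = c0ac$cc11
  rot[5] = 0ac$cc11c
  rot[6] = ac$cc11c0
  rot[7] = c$cc11c0a
  rot[8] = $cc11c0ac
Sorted (with $ < everything):
  sorted[0] = $cc11c0ac
  sorted[1] = 0ac$cc11c
  sorted[2] = 11c0ac$cc
  sorted[3] = 1c0ac$cc1
  sorted[4] = ac$cc11c0
  sorted[5] = c$cc11c0a
  sorted[6] = c0ac$cc11
  sorted[7] = c11c0ac$c
  sorted[8] = cc11c0ac$
sorted[1] = 0ac$cc11c

Answer: 0ac$cc11c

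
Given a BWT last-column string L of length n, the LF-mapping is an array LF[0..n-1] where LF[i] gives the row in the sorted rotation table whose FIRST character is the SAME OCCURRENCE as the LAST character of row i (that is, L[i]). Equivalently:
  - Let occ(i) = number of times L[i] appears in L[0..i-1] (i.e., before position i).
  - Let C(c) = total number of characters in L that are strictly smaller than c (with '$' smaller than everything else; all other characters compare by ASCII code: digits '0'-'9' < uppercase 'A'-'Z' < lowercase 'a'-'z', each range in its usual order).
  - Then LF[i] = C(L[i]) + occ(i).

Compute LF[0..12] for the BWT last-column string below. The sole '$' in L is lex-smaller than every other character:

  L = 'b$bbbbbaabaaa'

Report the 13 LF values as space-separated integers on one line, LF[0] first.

Answer: 6 0 7 8 9 10 11 1 2 12 3 4 5

Derivation:
Char counts: '$':1, 'a':5, 'b':7
C (first-col start): C('$')=0, C('a')=1, C('b')=6
L[0]='b': occ=0, LF[0]=C('b')+0=6+0=6
L[1]='$': occ=0, LF[1]=C('$')+0=0+0=0
L[2]='b': occ=1, LF[2]=C('b')+1=6+1=7
L[3]='b': occ=2, LF[3]=C('b')+2=6+2=8
L[4]='b': occ=3, LF[4]=C('b')+3=6+3=9
L[5]='b': occ=4, LF[5]=C('b')+4=6+4=10
L[6]='b': occ=5, LF[6]=C('b')+5=6+5=11
L[7]='a': occ=0, LF[7]=C('a')+0=1+0=1
L[8]='a': occ=1, LF[8]=C('a')+1=1+1=2
L[9]='b': occ=6, LF[9]=C('b')+6=6+6=12
L[10]='a': occ=2, LF[10]=C('a')+2=1+2=3
L[11]='a': occ=3, LF[11]=C('a')+3=1+3=4
L[12]='a': occ=4, LF[12]=C('a')+4=1+4=5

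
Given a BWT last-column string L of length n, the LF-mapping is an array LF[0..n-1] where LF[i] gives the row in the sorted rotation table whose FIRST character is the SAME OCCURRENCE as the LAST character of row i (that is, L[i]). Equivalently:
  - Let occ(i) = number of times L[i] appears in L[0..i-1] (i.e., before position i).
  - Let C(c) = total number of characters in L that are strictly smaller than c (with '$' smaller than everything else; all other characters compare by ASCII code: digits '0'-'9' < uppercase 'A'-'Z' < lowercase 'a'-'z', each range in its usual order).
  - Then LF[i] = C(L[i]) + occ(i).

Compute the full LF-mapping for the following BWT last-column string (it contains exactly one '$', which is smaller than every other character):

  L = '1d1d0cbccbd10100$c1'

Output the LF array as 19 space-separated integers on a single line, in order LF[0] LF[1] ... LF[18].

Char counts: '$':1, '0':4, '1':5, 'b':2, 'c':4, 'd':3
C (first-col start): C('$')=0, C('0')=1, C('1')=5, C('b')=10, C('c')=12, C('d')=16
L[0]='1': occ=0, LF[0]=C('1')+0=5+0=5
L[1]='d': occ=0, LF[1]=C('d')+0=16+0=16
L[2]='1': occ=1, LF[2]=C('1')+1=5+1=6
L[3]='d': occ=1, LF[3]=C('d')+1=16+1=17
L[4]='0': occ=0, LF[4]=C('0')+0=1+0=1
L[5]='c': occ=0, LF[5]=C('c')+0=12+0=12
L[6]='b': occ=0, LF[6]=C('b')+0=10+0=10
L[7]='c': occ=1, LF[7]=C('c')+1=12+1=13
L[8]='c': occ=2, LF[8]=C('c')+2=12+2=14
L[9]='b': occ=1, LF[9]=C('b')+1=10+1=11
L[10]='d': occ=2, LF[10]=C('d')+2=16+2=18
L[11]='1': occ=2, LF[11]=C('1')+2=5+2=7
L[12]='0': occ=1, LF[12]=C('0')+1=1+1=2
L[13]='1': occ=3, LF[13]=C('1')+3=5+3=8
L[14]='0': occ=2, LF[14]=C('0')+2=1+2=3
L[15]='0': occ=3, LF[15]=C('0')+3=1+3=4
L[16]='$': occ=0, LF[16]=C('$')+0=0+0=0
L[17]='c': occ=3, LF[17]=C('c')+3=12+3=15
L[18]='1': occ=4, LF[18]=C('1')+4=5+4=9

Answer: 5 16 6 17 1 12 10 13 14 11 18 7 2 8 3 4 0 15 9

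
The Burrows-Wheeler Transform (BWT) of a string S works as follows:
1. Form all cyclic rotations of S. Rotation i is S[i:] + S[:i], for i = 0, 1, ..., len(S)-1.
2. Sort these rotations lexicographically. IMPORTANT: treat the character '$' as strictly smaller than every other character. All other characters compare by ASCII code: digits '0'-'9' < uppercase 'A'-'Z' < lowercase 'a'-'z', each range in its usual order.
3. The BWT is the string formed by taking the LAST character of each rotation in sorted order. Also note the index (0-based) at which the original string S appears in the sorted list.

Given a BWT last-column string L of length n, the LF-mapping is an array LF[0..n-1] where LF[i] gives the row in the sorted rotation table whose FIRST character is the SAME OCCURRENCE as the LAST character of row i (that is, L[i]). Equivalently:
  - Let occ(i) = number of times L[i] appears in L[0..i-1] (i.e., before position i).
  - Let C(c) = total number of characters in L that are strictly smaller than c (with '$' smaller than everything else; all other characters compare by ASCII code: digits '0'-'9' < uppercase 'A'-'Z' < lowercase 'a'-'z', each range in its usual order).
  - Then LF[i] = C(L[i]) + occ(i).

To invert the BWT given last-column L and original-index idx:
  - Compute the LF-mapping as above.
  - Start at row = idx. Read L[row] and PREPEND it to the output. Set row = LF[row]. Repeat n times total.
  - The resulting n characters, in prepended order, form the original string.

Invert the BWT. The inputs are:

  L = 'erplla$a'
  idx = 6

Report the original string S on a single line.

Answer: paralle$

Derivation:
LF mapping: 3 7 6 4 5 1 0 2
Walk LF starting at row 6, prepending L[row]:
  step 1: row=6, L[6]='$', prepend. Next row=LF[6]=0
  step 2: row=0, L[0]='e', prepend. Next row=LF[0]=3
  step 3: row=3, L[3]='l', prepend. Next row=LF[3]=4
  step 4: row=4, L[4]='l', prepend. Next row=LF[4]=5
  step 5: row=5, L[5]='a', prepend. Next row=LF[5]=1
  step 6: row=1, L[1]='r', prepend. Next row=LF[1]=7
  step 7: row=7, L[7]='a', prepend. Next row=LF[7]=2
  step 8: row=2, L[2]='p', prepend. Next row=LF[2]=6
Reversed output: paralle$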